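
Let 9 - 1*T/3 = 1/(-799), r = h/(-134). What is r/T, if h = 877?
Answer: -700723/2891184 ≈ -0.24237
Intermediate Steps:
r = -877/134 (r = 877/(-134) = 877*(-1/134) = -877/134 ≈ -6.5448)
T = 21576/799 (T = 27 - 3/(-799) = 27 - 3*(-1/799) = 27 + 3/799 = 21576/799 ≈ 27.004)
r/T = -877/(134*21576/799) = -877/134*799/21576 = -700723/2891184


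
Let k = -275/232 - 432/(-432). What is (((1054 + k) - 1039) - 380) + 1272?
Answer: 210381/232 ≈ 906.81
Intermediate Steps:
k = -43/232 (k = -275*1/232 - 432*(-1/432) = -275/232 + 1 = -43/232 ≈ -0.18534)
(((1054 + k) - 1039) - 380) + 1272 = (((1054 - 43/232) - 1039) - 380) + 1272 = ((244485/232 - 1039) - 380) + 1272 = (3437/232 - 380) + 1272 = -84723/232 + 1272 = 210381/232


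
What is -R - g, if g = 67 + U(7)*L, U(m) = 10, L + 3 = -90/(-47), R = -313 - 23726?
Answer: 1127194/47 ≈ 23983.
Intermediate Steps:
R = -24039
L = -51/47 (L = -3 - 90/(-47) = -3 - 90*(-1/47) = -3 + 90/47 = -51/47 ≈ -1.0851)
g = 2639/47 (g = 67 + 10*(-51/47) = 67 - 510/47 = 2639/47 ≈ 56.149)
-R - g = -1*(-24039) - 1*2639/47 = 24039 - 2639/47 = 1127194/47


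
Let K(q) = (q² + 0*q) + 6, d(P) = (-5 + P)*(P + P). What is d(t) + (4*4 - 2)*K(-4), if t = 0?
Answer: 308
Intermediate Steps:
d(P) = 2*P*(-5 + P) (d(P) = (-5 + P)*(2*P) = 2*P*(-5 + P))
K(q) = 6 + q² (K(q) = (q² + 0) + 6 = q² + 6 = 6 + q²)
d(t) + (4*4 - 2)*K(-4) = 2*0*(-5 + 0) + (4*4 - 2)*(6 + (-4)²) = 2*0*(-5) + (16 - 2)*(6 + 16) = 0 + 14*22 = 0 + 308 = 308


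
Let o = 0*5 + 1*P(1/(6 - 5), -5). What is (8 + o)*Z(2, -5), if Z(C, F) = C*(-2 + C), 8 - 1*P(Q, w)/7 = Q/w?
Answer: 0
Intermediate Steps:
P(Q, w) = 56 - 7*Q/w
o = 287/5 (o = 0*5 + 1*(56 - 7/((6 - 5)*(-5))) = 0 + 1*(56 - 7*(-1/5)/1) = 0 + 1*(56 - 7*1*(-1/5)) = 0 + 1*(56 + 7/5) = 0 + 1*(287/5) = 0 + 287/5 = 287/5 ≈ 57.400)
(8 + o)*Z(2, -5) = (8 + 287/5)*(2*(-2 + 2)) = 327*(2*0)/5 = (327/5)*0 = 0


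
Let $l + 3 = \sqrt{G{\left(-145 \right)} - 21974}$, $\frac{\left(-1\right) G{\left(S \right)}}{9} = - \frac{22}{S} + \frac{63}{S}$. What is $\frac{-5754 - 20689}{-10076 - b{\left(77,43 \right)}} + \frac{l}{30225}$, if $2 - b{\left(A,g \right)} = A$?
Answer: $\frac{266403224}{100760075} + \frac{i \sqrt{461949845}}{4382625} \approx 2.6439 + 0.0049041 i$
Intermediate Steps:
$G{\left(S \right)} = - \frac{369}{S}$ ($G{\left(S \right)} = - 9 \left(- \frac{22}{S} + \frac{63}{S}\right) = - 9 \frac{41}{S} = - \frac{369}{S}$)
$b{\left(A,g \right)} = 2 - A$
$l = -3 + \frac{i \sqrt{461949845}}{145}$ ($l = -3 + \sqrt{- \frac{369}{-145} - 21974} = -3 + \sqrt{\left(-369\right) \left(- \frac{1}{145}\right) - 21974} = -3 + \sqrt{\frac{369}{145} - 21974} = -3 + \sqrt{- \frac{3185861}{145}} = -3 + \frac{i \sqrt{461949845}}{145} \approx -3.0 + 148.23 i$)
$\frac{-5754 - 20689}{-10076 - b{\left(77,43 \right)}} + \frac{l}{30225} = \frac{-5754 - 20689}{-10076 - \left(2 - 77\right)} + \frac{-3 + \frac{i \sqrt{461949845}}{145}}{30225} = - \frac{26443}{-10076 - \left(2 - 77\right)} + \left(-3 + \frac{i \sqrt{461949845}}{145}\right) \frac{1}{30225} = - \frac{26443}{-10076 - -75} - \left(\frac{1}{10075} - \frac{i \sqrt{461949845}}{4382625}\right) = - \frac{26443}{-10076 + 75} - \left(\frac{1}{10075} - \frac{i \sqrt{461949845}}{4382625}\right) = - \frac{26443}{-10001} - \left(\frac{1}{10075} - \frac{i \sqrt{461949845}}{4382625}\right) = \left(-26443\right) \left(- \frac{1}{10001}\right) - \left(\frac{1}{10075} - \frac{i \sqrt{461949845}}{4382625}\right) = \frac{26443}{10001} - \left(\frac{1}{10075} - \frac{i \sqrt{461949845}}{4382625}\right) = \frac{266403224}{100760075} + \frac{i \sqrt{461949845}}{4382625}$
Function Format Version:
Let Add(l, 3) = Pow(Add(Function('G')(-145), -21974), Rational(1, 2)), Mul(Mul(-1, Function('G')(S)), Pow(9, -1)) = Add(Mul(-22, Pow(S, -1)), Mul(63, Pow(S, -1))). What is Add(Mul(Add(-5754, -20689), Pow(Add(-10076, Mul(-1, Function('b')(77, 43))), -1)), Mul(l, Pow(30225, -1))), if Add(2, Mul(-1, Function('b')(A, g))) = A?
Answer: Add(Rational(266403224, 100760075), Mul(Rational(1, 4382625), I, Pow(461949845, Rational(1, 2)))) ≈ Add(2.6439, Mul(0.0049041, I))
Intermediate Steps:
Function('G')(S) = Mul(-369, Pow(S, -1)) (Function('G')(S) = Mul(-9, Add(Mul(-22, Pow(S, -1)), Mul(63, Pow(S, -1)))) = Mul(-9, Mul(41, Pow(S, -1))) = Mul(-369, Pow(S, -1)))
Function('b')(A, g) = Add(2, Mul(-1, A))
l = Add(-3, Mul(Rational(1, 145), I, Pow(461949845, Rational(1, 2)))) (l = Add(-3, Pow(Add(Mul(-369, Pow(-145, -1)), -21974), Rational(1, 2))) = Add(-3, Pow(Add(Mul(-369, Rational(-1, 145)), -21974), Rational(1, 2))) = Add(-3, Pow(Add(Rational(369, 145), -21974), Rational(1, 2))) = Add(-3, Pow(Rational(-3185861, 145), Rational(1, 2))) = Add(-3, Mul(Rational(1, 145), I, Pow(461949845, Rational(1, 2)))) ≈ Add(-3.0000, Mul(148.23, I)))
Add(Mul(Add(-5754, -20689), Pow(Add(-10076, Mul(-1, Function('b')(77, 43))), -1)), Mul(l, Pow(30225, -1))) = Add(Mul(Add(-5754, -20689), Pow(Add(-10076, Mul(-1, Add(2, Mul(-1, 77)))), -1)), Mul(Add(-3, Mul(Rational(1, 145), I, Pow(461949845, Rational(1, 2)))), Pow(30225, -1))) = Add(Mul(-26443, Pow(Add(-10076, Mul(-1, Add(2, -77))), -1)), Mul(Add(-3, Mul(Rational(1, 145), I, Pow(461949845, Rational(1, 2)))), Rational(1, 30225))) = Add(Mul(-26443, Pow(Add(-10076, Mul(-1, -75)), -1)), Add(Rational(-1, 10075), Mul(Rational(1, 4382625), I, Pow(461949845, Rational(1, 2))))) = Add(Mul(-26443, Pow(Add(-10076, 75), -1)), Add(Rational(-1, 10075), Mul(Rational(1, 4382625), I, Pow(461949845, Rational(1, 2))))) = Add(Mul(-26443, Pow(-10001, -1)), Add(Rational(-1, 10075), Mul(Rational(1, 4382625), I, Pow(461949845, Rational(1, 2))))) = Add(Mul(-26443, Rational(-1, 10001)), Add(Rational(-1, 10075), Mul(Rational(1, 4382625), I, Pow(461949845, Rational(1, 2))))) = Add(Rational(26443, 10001), Add(Rational(-1, 10075), Mul(Rational(1, 4382625), I, Pow(461949845, Rational(1, 2))))) = Add(Rational(266403224, 100760075), Mul(Rational(1, 4382625), I, Pow(461949845, Rational(1, 2))))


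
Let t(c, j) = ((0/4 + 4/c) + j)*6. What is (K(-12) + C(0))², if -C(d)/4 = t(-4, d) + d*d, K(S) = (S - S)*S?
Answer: 576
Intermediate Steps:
t(c, j) = 6*j + 24/c (t(c, j) = ((0*(¼) + 4/c) + j)*6 = ((0 + 4/c) + j)*6 = (4/c + j)*6 = (j + 4/c)*6 = 6*j + 24/c)
K(S) = 0 (K(S) = 0*S = 0)
C(d) = 24 - 24*d - 4*d² (C(d) = -4*((6*d + 24/(-4)) + d*d) = -4*((6*d + 24*(-¼)) + d²) = -4*((6*d - 6) + d²) = -4*((-6 + 6*d) + d²) = -4*(-6 + d² + 6*d) = 24 - 24*d - 4*d²)
(K(-12) + C(0))² = (0 + (24 - 24*0 - 4*0²))² = (0 + (24 + 0 - 4*0))² = (0 + (24 + 0 + 0))² = (0 + 24)² = 24² = 576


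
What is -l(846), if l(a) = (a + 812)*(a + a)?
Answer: -2805336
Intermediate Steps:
l(a) = 2*a*(812 + a) (l(a) = (812 + a)*(2*a) = 2*a*(812 + a))
-l(846) = -2*846*(812 + 846) = -2*846*1658 = -1*2805336 = -2805336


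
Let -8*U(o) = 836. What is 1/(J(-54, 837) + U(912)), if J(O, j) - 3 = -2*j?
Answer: -2/3551 ≈ -0.00056322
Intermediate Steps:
J(O, j) = 3 - 2*j
U(o) = -209/2 (U(o) = -⅛*836 = -209/2)
1/(J(-54, 837) + U(912)) = 1/((3 - 2*837) - 209/2) = 1/((3 - 1674) - 209/2) = 1/(-1671 - 209/2) = 1/(-3551/2) = -2/3551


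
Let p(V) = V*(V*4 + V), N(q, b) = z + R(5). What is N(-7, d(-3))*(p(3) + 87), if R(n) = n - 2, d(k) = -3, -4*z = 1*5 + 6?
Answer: 33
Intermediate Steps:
z = -11/4 (z = -(1*5 + 6)/4 = -(5 + 6)/4 = -¼*11 = -11/4 ≈ -2.7500)
R(n) = -2 + n
N(q, b) = ¼ (N(q, b) = -11/4 + (-2 + 5) = -11/4 + 3 = ¼)
p(V) = 5*V² (p(V) = V*(4*V + V) = V*(5*V) = 5*V²)
N(-7, d(-3))*(p(3) + 87) = (5*3² + 87)/4 = (5*9 + 87)/4 = (45 + 87)/4 = (¼)*132 = 33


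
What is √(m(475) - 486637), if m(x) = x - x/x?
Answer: I*√486163 ≈ 697.25*I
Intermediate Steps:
m(x) = -1 + x (m(x) = x - 1*1 = x - 1 = -1 + x)
√(m(475) - 486637) = √((-1 + 475) - 486637) = √(474 - 486637) = √(-486163) = I*√486163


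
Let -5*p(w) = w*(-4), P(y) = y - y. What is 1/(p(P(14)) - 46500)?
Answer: -1/46500 ≈ -2.1505e-5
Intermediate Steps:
P(y) = 0
p(w) = 4*w/5 (p(w) = -w*(-4)/5 = -(-4)*w/5 = 4*w/5)
1/(p(P(14)) - 46500) = 1/((⅘)*0 - 46500) = 1/(0 - 46500) = 1/(-46500) = -1/46500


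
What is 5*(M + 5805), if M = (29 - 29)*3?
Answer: 29025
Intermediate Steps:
M = 0 (M = 0*3 = 0)
5*(M + 5805) = 5*(0 + 5805) = 5*5805 = 29025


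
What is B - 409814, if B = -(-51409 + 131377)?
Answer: -489782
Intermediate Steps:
B = -79968 (B = -1*79968 = -79968)
B - 409814 = -79968 - 409814 = -489782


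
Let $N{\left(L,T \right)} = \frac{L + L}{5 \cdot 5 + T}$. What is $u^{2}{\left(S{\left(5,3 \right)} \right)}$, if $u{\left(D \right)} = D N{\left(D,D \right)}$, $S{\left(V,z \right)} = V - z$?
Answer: $\frac{64}{729} \approx 0.087791$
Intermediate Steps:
$N{\left(L,T \right)} = \frac{2 L}{25 + T}$
$u{\left(D \right)} = \frac{2 D^{2}}{25 + D}$ ($u{\left(D \right)} = D \frac{2 D}{25 + D} = \frac{2 D^{2}}{25 + D}$)
$u^{2}{\left(S{\left(5,3 \right)} \right)} = \left(\frac{2 \left(5 - 3\right)^{2}}{25 + \left(5 - 3\right)}\right)^{2} = \left(\frac{2 \cdot 2^{2}}{25 + 2}\right)^{2} = \left(2 \cdot 4 \cdot \frac{1}{27}\right)^{2} = \left(\frac{8}{27}\right)^{2} = \frac{64}{729}$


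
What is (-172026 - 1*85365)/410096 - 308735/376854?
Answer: -111804908237/77273158992 ≈ -1.4469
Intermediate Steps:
(-172026 - 1*85365)/410096 - 308735/376854 = (-172026 - 85365)*(1/410096) - 308735*1/376854 = -257391*1/410096 - 308735/376854 = -257391/410096 - 308735/376854 = -111804908237/77273158992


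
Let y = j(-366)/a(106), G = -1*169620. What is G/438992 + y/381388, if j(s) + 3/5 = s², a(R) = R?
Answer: -2124513782001/5545995554680 ≈ -0.38307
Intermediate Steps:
G = -169620
j(s) = -⅗ + s²
y = 669777/530 (y = (-⅗ + (-366)²)/106 = (-⅗ + 133956)*(1/106) = (669777/5)*(1/106) = 669777/530 ≈ 1263.7)
G/438992 + y/381388 = -169620/438992 + (669777/530)/381388 = -169620*1/438992 + (669777/530)*(1/381388) = -42405/109748 + 669777/202135640 = -2124513782001/5545995554680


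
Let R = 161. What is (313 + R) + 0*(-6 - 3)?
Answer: 474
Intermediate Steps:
(313 + R) + 0*(-6 - 3) = (313 + 161) + 0*(-6 - 3) = 474 + 0*(-9) = 474 + 0 = 474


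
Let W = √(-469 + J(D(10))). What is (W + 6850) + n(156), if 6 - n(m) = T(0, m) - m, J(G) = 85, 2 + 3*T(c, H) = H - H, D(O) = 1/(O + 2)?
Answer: 21038/3 + 8*I*√6 ≈ 7012.7 + 19.596*I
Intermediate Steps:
D(O) = 1/(2 + O)
T(c, H) = -⅔ (T(c, H) = -⅔ + (H - H)/3 = -⅔ + (⅓)*0 = -⅔ + 0 = -⅔)
n(m) = 20/3 + m (n(m) = 6 - (-⅔ - m) = 6 + (⅔ + m) = 20/3 + m)
W = 8*I*√6 (W = √(-469 + 85) = √(-384) = 8*I*√6 ≈ 19.596*I)
(W + 6850) + n(156) = (8*I*√6 + 6850) + (20/3 + 156) = (6850 + 8*I*√6) + 488/3 = 21038/3 + 8*I*√6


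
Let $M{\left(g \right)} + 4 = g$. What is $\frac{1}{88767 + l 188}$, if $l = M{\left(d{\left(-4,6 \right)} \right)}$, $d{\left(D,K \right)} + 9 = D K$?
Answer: $\frac{1}{81811} \approx 1.2223 \cdot 10^{-5}$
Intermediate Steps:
$d{\left(D,K \right)} = -9 + D K$
$M{\left(g \right)} = -4 + g$
$l = -37$ ($l = -4 - 33 = -37$)
$\frac{1}{88767 + l 188} = \frac{1}{88767 - 6956} = \frac{1}{81811}$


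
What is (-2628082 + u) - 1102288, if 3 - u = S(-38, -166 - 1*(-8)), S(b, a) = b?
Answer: -3730329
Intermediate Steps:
u = 41 (u = 3 - 1*(-38) = 3 + 38 = 41)
(-2628082 + u) - 1102288 = (-2628082 + 41) - 1102288 = -2628041 - 1102288 = -3730329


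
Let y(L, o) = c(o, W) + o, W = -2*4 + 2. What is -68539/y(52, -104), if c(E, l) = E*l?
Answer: -68539/520 ≈ -131.81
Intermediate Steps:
W = -6 (W = -8 + 2 = -6)
y(L, o) = -5*o (y(L, o) = o*(-6) + o = -6*o + o = -5*o)
-68539/y(52, -104) = -68539/((-5*(-104))) = -68539/520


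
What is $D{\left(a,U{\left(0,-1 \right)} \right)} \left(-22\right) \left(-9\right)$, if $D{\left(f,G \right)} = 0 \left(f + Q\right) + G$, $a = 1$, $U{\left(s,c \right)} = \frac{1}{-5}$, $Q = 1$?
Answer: $- \frac{198}{5} \approx -39.6$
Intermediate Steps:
$U{\left(s,c \right)} = - \frac{1}{5}$
$D{\left(f,G \right)} = G$ ($D{\left(f,G \right)} = 0 \left(f + 1\right) + G = 0 \left(1 + f\right) + G = 0 + G = G$)
$D{\left(a,U{\left(0,-1 \right)} \right)} \left(-22\right) \left(-9\right) = \left(- \frac{1}{5}\right) \left(-22\right) \left(-9\right) = \frac{22}{5} \left(-9\right) = - \frac{198}{5}$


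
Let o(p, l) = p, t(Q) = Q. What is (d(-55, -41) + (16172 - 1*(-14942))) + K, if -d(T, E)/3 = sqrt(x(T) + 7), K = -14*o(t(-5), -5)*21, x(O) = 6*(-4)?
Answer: 32584 - 3*I*sqrt(17) ≈ 32584.0 - 12.369*I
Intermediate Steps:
x(O) = -24
K = 1470 (K = -14*(-5)*21 = 70*21 = 1470)
d(T, E) = -3*I*sqrt(17) (d(T, E) = -3*sqrt(-24 + 7) = -3*I*sqrt(17))
(d(-55, -41) + (16172 - 1*(-14942))) + K = (-3*I*sqrt(17) + (16172 - 1*(-14942))) + 1470 = (-3*I*sqrt(17) + (16172 + 14942)) + 1470 = (-3*I*sqrt(17) + 31114) + 1470 = (31114 - 3*I*sqrt(17)) + 1470 = 32584 - 3*I*sqrt(17)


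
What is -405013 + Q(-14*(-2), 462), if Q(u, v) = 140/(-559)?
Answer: -226402407/559 ≈ -4.0501e+5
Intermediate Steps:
Q(u, v) = -140/559 (Q(u, v) = 140*(-1/559) = -140/559)
-405013 + Q(-14*(-2), 462) = -405013 - 140/559 = -226402407/559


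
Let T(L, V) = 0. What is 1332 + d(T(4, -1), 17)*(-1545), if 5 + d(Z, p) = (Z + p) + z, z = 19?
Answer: -46563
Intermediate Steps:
d(Z, p) = 14 + Z + p (d(Z, p) = -5 + ((Z + p) + 19) = -5 + (19 + Z + p) = 14 + Z + p)
1332 + d(T(4, -1), 17)*(-1545) = 1332 + (14 + 0 + 17)*(-1545) = 1332 + 31*(-1545) = 1332 - 47895 = -46563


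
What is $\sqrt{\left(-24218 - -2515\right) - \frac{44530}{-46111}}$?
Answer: $\frac{3 i \sqrt{5127043679537}}{46111} \approx 147.32 i$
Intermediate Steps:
$\sqrt{\left(-24218 - -2515\right) - \frac{44530}{-46111}} = \sqrt{\left(-24218 + 2515\right) - - \frac{44530}{46111}} = \sqrt{-21703 + \frac{44530}{46111}} = \sqrt{- \frac{1000702503}{46111}} = \frac{3 i \sqrt{5127043679537}}{46111}$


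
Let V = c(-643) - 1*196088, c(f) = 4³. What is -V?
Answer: 196024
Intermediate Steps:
c(f) = 64
V = -196024 (V = 64 - 1*196088 = 64 - 196088 = -196024)
-V = -1*(-196024) = 196024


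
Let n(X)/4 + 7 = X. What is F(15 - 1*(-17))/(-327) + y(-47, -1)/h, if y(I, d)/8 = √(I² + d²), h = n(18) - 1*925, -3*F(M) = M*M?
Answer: 1024/981 - 8*√2210/881 ≈ 0.61695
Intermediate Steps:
n(X) = -28 + 4*X
F(M) = -M²/3 (F(M) = -M*M/3 = -M²/3)
h = -881 (h = (-28 + 4*18) - 1*925 = (-28 + 72) - 925 = 44 - 925 = -881)
y(I, d) = 8*√(I² + d²)
F(15 - 1*(-17))/(-327) + y(-47, -1)/h = -(15 - 1*(-17))²/3/(-327) + (8*√((-47)² + (-1)²))/(-881) = -(15 + 17)²/3*(-1/327) + (8*√(2209 + 1))*(-1/881) = -⅓*32²*(-1/327) + (8*√2210)*(-1/881) = -⅓*1024*(-1/327) - 8*√2210/881 = -1024/3*(-1/327) - 8*√2210/881 = 1024/981 - 8*√2210/881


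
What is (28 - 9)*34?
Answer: 646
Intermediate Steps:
(28 - 9)*34 = 19*34 = 646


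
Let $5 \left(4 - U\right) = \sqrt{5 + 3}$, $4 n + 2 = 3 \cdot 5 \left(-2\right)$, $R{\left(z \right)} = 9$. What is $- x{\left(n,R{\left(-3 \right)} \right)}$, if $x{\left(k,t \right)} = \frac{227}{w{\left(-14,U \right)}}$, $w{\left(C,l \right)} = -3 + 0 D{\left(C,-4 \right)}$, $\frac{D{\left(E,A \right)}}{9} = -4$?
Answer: $\frac{227}{3} \approx 75.667$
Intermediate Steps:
$D{\left(E,A \right)} = -36$ ($D{\left(E,A \right)} = 9 \left(-4\right) = -36$)
$n = -8$ ($n = - \frac{1}{2} + \frac{3 \cdot 5 \left(-2\right)}{4} = - \frac{1}{2} + \frac{15 \left(-2\right)}{4} = - \frac{1}{2} + \frac{1}{4} \left(-30\right) = - \frac{1}{2} - \frac{15}{2} = -8$)
$U = 4 - \frac{2 \sqrt{2}}{5}$ ($U = 4 - \frac{\sqrt{5 + 3}}{5} = 4 - \frac{\sqrt{8}}{5} = 4 - \frac{2 \sqrt{2}}{5} \approx 3.4343$)
$w{\left(C,l \right)} = -3$ ($w{\left(C,l \right)} = -3 + 0 \left(-36\right) = -3 + 0 = -3$)
$x{\left(k,t \right)} = - \frac{227}{3}$ ($x{\left(k,t \right)} = \frac{227}{-3} = 227 \left(- \frac{1}{3}\right) = - \frac{227}{3}$)
$- x{\left(n,R{\left(-3 \right)} \right)} = \left(-1\right) \left(- \frac{227}{3}\right) = \frac{227}{3}$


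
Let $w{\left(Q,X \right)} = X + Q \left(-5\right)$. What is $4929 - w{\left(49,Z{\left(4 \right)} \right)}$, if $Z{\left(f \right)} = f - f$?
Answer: $5174$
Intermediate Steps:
$Z{\left(f \right)} = 0$
$w{\left(Q,X \right)} = X - 5 Q$
$4929 - w{\left(49,Z{\left(4 \right)} \right)} = 4929 - \left(0 - 245\right) = 4929 - -245 = 4929 + 245 = 5174$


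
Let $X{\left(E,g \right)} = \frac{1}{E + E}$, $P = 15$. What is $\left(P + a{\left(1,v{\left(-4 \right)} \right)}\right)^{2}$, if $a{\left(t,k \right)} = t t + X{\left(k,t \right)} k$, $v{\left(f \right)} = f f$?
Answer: $\frac{1089}{4} \approx 272.25$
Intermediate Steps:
$X{\left(E,g \right)} = \frac{1}{2 E}$
$v{\left(f \right)} = f^{2}$
$a{\left(t,k \right)} = \frac{1}{2} + t^{2}$ ($a{\left(t,k \right)} = t t + \frac{1}{2 k} k = t^{2} + \frac{1}{2} = \frac{1}{2} + t^{2}$)
$\left(P + a{\left(1,v{\left(-4 \right)} \right)}\right)^{2} = \left(15 + \left(\frac{1}{2} + 1^{2}\right)\right)^{2} = \left(15 + \left(\frac{1}{2} + 1\right)\right)^{2} = \left(15 + \frac{3}{2}\right)^{2} = \left(\frac{33}{2}\right)^{2} = \frac{1089}{4}$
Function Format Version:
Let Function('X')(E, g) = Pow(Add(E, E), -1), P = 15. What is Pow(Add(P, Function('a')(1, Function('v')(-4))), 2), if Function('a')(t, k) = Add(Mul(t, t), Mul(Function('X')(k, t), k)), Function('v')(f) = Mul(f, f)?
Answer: Rational(1089, 4) ≈ 272.25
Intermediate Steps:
Function('X')(E, g) = Mul(Rational(1, 2), Pow(E, -1)) (Function('X')(E, g) = Pow(Mul(2, E), -1) = Mul(Rational(1, 2), Pow(E, -1)))
Function('v')(f) = Pow(f, 2)
Function('a')(t, k) = Add(Rational(1, 2), Pow(t, 2)) (Function('a')(t, k) = Add(Mul(t, t), Mul(Mul(Rational(1, 2), Pow(k, -1)), k)) = Add(Pow(t, 2), Rational(1, 2)) = Add(Rational(1, 2), Pow(t, 2)))
Pow(Add(P, Function('a')(1, Function('v')(-4))), 2) = Pow(Add(15, Add(Rational(1, 2), Pow(1, 2))), 2) = Pow(Add(15, Add(Rational(1, 2), 1)), 2) = Pow(Add(15, Rational(3, 2)), 2) = Pow(Rational(33, 2), 2) = Rational(1089, 4)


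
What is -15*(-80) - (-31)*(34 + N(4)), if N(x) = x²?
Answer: 2750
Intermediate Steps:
-15*(-80) - (-31)*(34 + N(4)) = -15*(-80) - (-31)*(34 + 4²) = 1200 - (-31)*(34 + 16) = 1200 - (-31)*50 = 1200 - 1*(-1550) = 1200 + 1550 = 2750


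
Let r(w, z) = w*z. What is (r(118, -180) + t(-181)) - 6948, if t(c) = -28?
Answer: -28216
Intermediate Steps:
(r(118, -180) + t(-181)) - 6948 = (118*(-180) - 28) - 6948 = (-21240 - 28) - 6948 = -21268 - 6948 = -28216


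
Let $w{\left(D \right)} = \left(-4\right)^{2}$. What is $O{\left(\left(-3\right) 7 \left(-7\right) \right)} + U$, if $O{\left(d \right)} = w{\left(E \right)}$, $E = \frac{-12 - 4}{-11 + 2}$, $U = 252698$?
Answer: $252714$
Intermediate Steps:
$E = \frac{16}{9}$ ($E = - \frac{16}{-9} = \left(-16\right) \left(- \frac{1}{9}\right) = \frac{16}{9} \approx 1.7778$)
$w{\left(D \right)} = 16$
$O{\left(d \right)} = 16$
$O{\left(\left(-3\right) 7 \left(-7\right) \right)} + U = 16 + 252698 = 252714$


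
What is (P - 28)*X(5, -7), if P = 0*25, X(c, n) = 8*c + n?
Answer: -924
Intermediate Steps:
X(c, n) = n + 8*c
P = 0
(P - 28)*X(5, -7) = (0 - 28)*(-7 + 8*5) = -28*(-7 + 40) = -28*33 = -924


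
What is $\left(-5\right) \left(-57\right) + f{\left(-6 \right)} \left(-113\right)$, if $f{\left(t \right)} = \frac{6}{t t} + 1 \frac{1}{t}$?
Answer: $285$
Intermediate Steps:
$f{\left(t \right)} = \frac{1}{t} + \frac{6}{t^{2}}$ ($f{\left(t \right)} = \frac{6}{t^{2}} + \frac{1}{t} = \frac{1}{t} + \frac{6}{t^{2}}$)
$\left(-5\right) \left(-57\right) + f{\left(-6 \right)} \left(-113\right) = \left(-5\right) \left(-57\right) + \frac{6 - 6}{36} \left(-113\right) = 285 + \frac{1}{36} \cdot 0 \left(-113\right) = 285 + 0 \left(-113\right) = 285 + 0 = 285$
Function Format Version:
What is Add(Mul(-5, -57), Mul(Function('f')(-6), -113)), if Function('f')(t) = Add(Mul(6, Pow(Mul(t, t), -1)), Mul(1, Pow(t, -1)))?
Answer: 285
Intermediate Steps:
Function('f')(t) = Add(Pow(t, -1), Mul(6, Pow(t, -2))) (Function('f')(t) = Add(Mul(6, Pow(Pow(t, 2), -1)), Pow(t, -1)) = Add(Mul(6, Pow(t, -2)), Pow(t, -1)) = Add(Pow(t, -1), Mul(6, Pow(t, -2))))
Add(Mul(-5, -57), Mul(Function('f')(-6), -113)) = Add(Mul(-5, -57), Mul(Mul(Pow(-6, -2), Add(6, -6)), -113)) = Add(285, Mul(Mul(Rational(1, 36), 0), -113)) = Add(285, Mul(0, -113)) = Add(285, 0) = 285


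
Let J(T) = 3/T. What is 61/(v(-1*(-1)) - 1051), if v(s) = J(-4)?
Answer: -244/4207 ≈ -0.057999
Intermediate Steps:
v(s) = -¾ (v(s) = 3/(-4) = 3*(-¼) = -¾)
61/(v(-1*(-1)) - 1051) = 61/(-¾ - 1051) = 61/(-4207/4) = -4/4207*61 = -244/4207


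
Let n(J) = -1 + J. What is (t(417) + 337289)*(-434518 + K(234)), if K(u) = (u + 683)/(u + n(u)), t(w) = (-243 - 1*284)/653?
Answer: -44692742962868910/304951 ≈ -1.4656e+11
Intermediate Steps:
t(w) = -527/653 (t(w) = (-243 - 284)*(1/653) = -527*1/653 = -527/653)
K(u) = (683 + u)/(-1 + 2*u) (K(u) = (u + 683)/(u + (-1 + u)) = (683 + u)/(-1 + 2*u))
(t(417) + 337289)*(-434518 + K(234)) = (-527/653 + 337289)*(-434518 + (683 + 234)/(-1 + 2*234)) = 220249190*(-434518 + 917/(-1 + 468))/653 = 220249190*(-434518 + 917/467)/653 = (220249190/653)*(-202918989/467) = -44692742962868910/304951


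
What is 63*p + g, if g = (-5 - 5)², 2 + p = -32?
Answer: -2042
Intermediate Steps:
p = -34 (p = -2 - 32 = -34)
g = 100 (g = (-10)² = 100)
63*p + g = 63*(-34) + 100 = -2142 + 100 = -2042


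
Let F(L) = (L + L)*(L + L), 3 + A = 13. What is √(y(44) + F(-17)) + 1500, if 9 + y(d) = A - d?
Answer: 1500 + √1113 ≈ 1533.4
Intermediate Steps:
A = 10 (A = -3 + 13 = 10)
F(L) = 4*L² (F(L) = (2*L)*(2*L) = 4*L²)
y(d) = 1 - d (y(d) = -9 + (10 - d) = 1 - d)
√(y(44) + F(-17)) + 1500 = √((1 - 1*44) + 4*(-17)²) + 1500 = √((1 - 44) + 4*289) + 1500 = √(-43 + 1156) + 1500 = √1113 + 1500 = 1500 + √1113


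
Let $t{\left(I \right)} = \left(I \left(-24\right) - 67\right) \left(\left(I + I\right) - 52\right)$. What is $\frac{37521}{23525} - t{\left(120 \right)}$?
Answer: $\frac{13033734421}{23525} \approx 5.5404 \cdot 10^{5}$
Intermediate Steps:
$t{\left(I \right)} = \left(-67 - 24 I\right) \left(-52 + 2 I\right)$ ($t{\left(I \right)} = \left(- 24 I - 67\right) \left(2 I - 52\right) = \left(-67 - 24 I\right) \left(-52 + 2 I\right)$)
$\frac{37521}{23525} - t{\left(120 \right)} = \frac{37521}{23525} - \left(3484 - 48 \cdot 120^{2} + 1114 \cdot 120\right) = 37521 \cdot \frac{1}{23525} - \left(3484 - 691200 + 133680\right) = \frac{37521}{23525} - \left(3484 - 691200 + 133680\right) = \frac{37521}{23525} - -554036 = \frac{37521}{23525} + 554036 = \frac{13033734421}{23525}$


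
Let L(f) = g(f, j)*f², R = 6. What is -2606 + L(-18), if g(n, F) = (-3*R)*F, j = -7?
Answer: 38218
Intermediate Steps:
g(n, F) = -18*F (g(n, F) = (-3*6)*F = -18*F)
L(f) = 126*f² (L(f) = (-18*(-7))*f² = 126*f²)
-2606 + L(-18) = -2606 + 126*(-18)² = -2606 + 126*324 = -2606 + 40824 = 38218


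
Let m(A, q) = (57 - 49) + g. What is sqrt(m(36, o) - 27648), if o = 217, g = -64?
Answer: 2*I*sqrt(6926) ≈ 166.45*I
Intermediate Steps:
m(A, q) = -56 (m(A, q) = (57 - 49) - 64 = 8 - 64 = -56)
sqrt(m(36, o) - 27648) = sqrt(-56 - 27648) = sqrt(-27704) = 2*I*sqrt(6926)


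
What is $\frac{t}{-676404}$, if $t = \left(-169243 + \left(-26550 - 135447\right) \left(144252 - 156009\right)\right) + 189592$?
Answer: $- \frac{105812171}{37578} \approx -2815.8$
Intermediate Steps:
$t = 1904619078$ ($t = \left(-169243 - -1904598729\right) + 189592 = \left(-169243 + 1904598729\right) + 189592 = 1904429486 + 189592 = 1904619078$)
$\frac{t}{-676404} = \frac{1904619078}{-676404} = 1904619078 \left(- \frac{1}{676404}\right) = - \frac{105812171}{37578}$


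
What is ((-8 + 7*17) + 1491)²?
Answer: 2566404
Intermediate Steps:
((-8 + 7*17) + 1491)² = ((-8 + 119) + 1491)² = (111 + 1491)² = 1602² = 2566404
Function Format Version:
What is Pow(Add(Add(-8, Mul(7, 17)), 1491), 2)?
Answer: 2566404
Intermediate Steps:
Pow(Add(Add(-8, Mul(7, 17)), 1491), 2) = Pow(Add(Add(-8, 119), 1491), 2) = Pow(Add(111, 1491), 2) = Pow(1602, 2) = 2566404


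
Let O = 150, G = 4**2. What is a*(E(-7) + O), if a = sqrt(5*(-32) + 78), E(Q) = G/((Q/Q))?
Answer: 166*I*sqrt(82) ≈ 1503.2*I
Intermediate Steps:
G = 16
E(Q) = 16 (E(Q) = 16/((Q/Q)) = 16/1 = 16*1 = 16)
a = I*sqrt(82) (a = sqrt(-160 + 78) = sqrt(-82) = I*sqrt(82) ≈ 9.0554*I)
a*(E(-7) + O) = (I*sqrt(82))*(16 + 150) = (I*sqrt(82))*166 = 166*I*sqrt(82)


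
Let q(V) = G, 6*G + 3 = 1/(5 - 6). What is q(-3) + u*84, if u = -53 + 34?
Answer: -4790/3 ≈ -1596.7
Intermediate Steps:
u = -19
G = -2/3 (G = -1/2 + 1/(6*(5 - 6)) = -1/2 + (1/6)/(-1) = -1/2 + (1/6)*(-1) = -1/2 - 1/6 = -2/3 ≈ -0.66667)
q(V) = -2/3
q(-3) + u*84 = -2/3 - 19*84 = -2/3 - 1596 = -4790/3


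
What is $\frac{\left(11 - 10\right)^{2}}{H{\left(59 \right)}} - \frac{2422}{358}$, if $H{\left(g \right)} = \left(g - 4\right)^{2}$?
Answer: $- \frac{3663096}{541475} \approx -6.765$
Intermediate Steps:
$H{\left(g \right)} = \left(-4 + g\right)^{2}$
$\frac{\left(11 - 10\right)^{2}}{H{\left(59 \right)}} - \frac{2422}{358} = \frac{\left(11 - 10\right)^{2}}{\left(-4 + 59\right)^{2}} - \frac{2422}{358} = \frac{1^{2}}{55^{2}} - \frac{1211}{179} = 1 \cdot \frac{1}{3025} - \frac{1211}{179} = \frac{1}{3025} - \frac{1211}{179} = - \frac{3663096}{541475}$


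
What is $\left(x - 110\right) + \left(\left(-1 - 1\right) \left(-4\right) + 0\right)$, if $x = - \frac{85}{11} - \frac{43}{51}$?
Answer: $- \frac{62030}{561} \approx -110.57$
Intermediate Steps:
$x = - \frac{4808}{561}$ ($x = \left(-85\right) \frac{1}{11} - \frac{43}{51} = - \frac{85}{11} - \frac{43}{51} = - \frac{4808}{561} \approx -8.5704$)
$\left(x - 110\right) + \left(\left(-1 - 1\right) \left(-4\right) + 0\right) = \left(- \frac{4808}{561} - 110\right) + \left(\left(-1 - 1\right) \left(-4\right) + 0\right) = - \frac{66518}{561} + \left(\left(-1 - 1\right) \left(-4\right) + 0\right) = - \frac{66518}{561} + \left(\left(-2\right) \left(-4\right) + 0\right) = - \frac{66518}{561} + \left(8 + 0\right) = - \frac{66518}{561} + 8 = - \frac{62030}{561}$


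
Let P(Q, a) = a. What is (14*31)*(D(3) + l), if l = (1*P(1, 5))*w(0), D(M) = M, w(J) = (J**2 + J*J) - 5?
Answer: -9548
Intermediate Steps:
w(J) = -5 + 2*J**2 (w(J) = (J**2 + J**2) - 5 = 2*J**2 - 5 = -5 + 2*J**2)
l = -25 (l = (1*5)*(-5 + 2*0**2) = 5*(-5 + 2*0) = 5*(-5 + 0) = 5*(-5) = -25)
(14*31)*(D(3) + l) = (14*31)*(3 - 25) = 434*(-22) = -9548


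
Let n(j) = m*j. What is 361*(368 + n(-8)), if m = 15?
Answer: 89528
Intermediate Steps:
n(j) = 15*j
361*(368 + n(-8)) = 361*(368 + 15*(-8)) = 361*(368 - 120) = 361*248 = 89528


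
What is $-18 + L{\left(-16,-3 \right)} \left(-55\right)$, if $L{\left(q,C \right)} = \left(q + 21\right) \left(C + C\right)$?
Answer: $1632$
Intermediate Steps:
$L{\left(q,C \right)} = 2 C \left(21 + q\right)$ ($L{\left(q,C \right)} = \left(21 + q\right) 2 C = 2 C \left(21 + q\right)$)
$-18 + L{\left(-16,-3 \right)} \left(-55\right) = -18 + 2 \left(-3\right) \left(21 - 16\right) \left(-55\right) = -18 + 2 \left(-3\right) 5 \left(-55\right) = -18 - -1650 = -18 + 1650 = 1632$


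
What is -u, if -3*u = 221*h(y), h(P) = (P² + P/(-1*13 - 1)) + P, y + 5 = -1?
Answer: 15691/7 ≈ 2241.6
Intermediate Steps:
y = -6 (y = -5 - 1 = -6)
h(P) = P² + 13*P/14 (h(P) = (P² + P/(-13 - 1)) + P = (P² + P/(-14)) + P = (P² - P/14) + P = P² + 13*P/14)
u = -15691/7 (u = -221*(1/14)*(-6)*(13 + 14*(-6))/3 = -221*(1/14)*(-6)*(13 - 84)/3 = -221*(1/14)*(-6)*(-71)/3 = -221*213/(3*7) = -⅓*47073/7 = -15691/7 ≈ -2241.6)
-u = -1*(-15691/7) = 15691/7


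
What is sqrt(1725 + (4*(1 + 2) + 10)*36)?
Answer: sqrt(2517) ≈ 50.170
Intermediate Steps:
sqrt(1725 + (4*(1 + 2) + 10)*36) = sqrt(1725 + (4*3 + 10)*36) = sqrt(1725 + (12 + 10)*36) = sqrt(1725 + 22*36) = sqrt(1725 + 792) = sqrt(2517)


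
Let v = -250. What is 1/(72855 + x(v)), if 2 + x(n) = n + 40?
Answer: 1/72643 ≈ 1.3766e-5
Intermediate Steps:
x(n) = 38 + n (x(n) = -2 + (n + 40) = -2 + (40 + n) = 38 + n)
1/(72855 + x(v)) = 1/(72855 + (38 - 250)) = 1/(72855 - 212) = 1/72643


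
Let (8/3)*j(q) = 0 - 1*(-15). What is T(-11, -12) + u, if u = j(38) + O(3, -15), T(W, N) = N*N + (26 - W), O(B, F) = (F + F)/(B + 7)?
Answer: 1469/8 ≈ 183.63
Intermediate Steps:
O(B, F) = 2*F/(7 + B) (O(B, F) = (2*F)/(7 + B) = 2*F/(7 + B))
j(q) = 45/8 (j(q) = 3*(0 - 1*(-15))/8 = 3*(0 + 15)/8 = (3/8)*15 = 45/8)
T(W, N) = 26 + N² - W (T(W, N) = N² + (26 - W) = 26 + N² - W)
u = 21/8 (u = 45/8 + 2*(-15)/(7 + 3) = 45/8 + 2*(-15)/10 = 45/8 + 2*(-15)*(⅒) = 45/8 - 3 = 21/8 ≈ 2.6250)
T(-11, -12) + u = (26 + (-12)² - 1*(-11)) + 21/8 = (26 + 144 + 11) + 21/8 = 181 + 21/8 = 1469/8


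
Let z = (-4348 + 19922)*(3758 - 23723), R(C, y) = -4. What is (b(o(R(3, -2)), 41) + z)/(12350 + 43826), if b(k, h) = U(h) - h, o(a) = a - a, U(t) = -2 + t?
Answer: -19433432/3511 ≈ -5535.0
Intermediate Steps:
o(a) = 0
b(k, h) = -2 (b(k, h) = (-2 + h) - h = -2)
z = -310934910 (z = 15574*(-19965) = -310934910)
(b(o(R(3, -2)), 41) + z)/(12350 + 43826) = (-2 - 310934910)/(12350 + 43826) = -310934912/56176 = -310934912*1/56176 = -19433432/3511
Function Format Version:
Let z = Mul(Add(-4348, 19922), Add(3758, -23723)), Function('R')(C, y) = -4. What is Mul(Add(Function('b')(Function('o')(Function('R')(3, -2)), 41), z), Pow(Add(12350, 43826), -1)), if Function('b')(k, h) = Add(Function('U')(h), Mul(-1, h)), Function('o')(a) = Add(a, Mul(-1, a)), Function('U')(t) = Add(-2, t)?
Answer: Rational(-19433432, 3511) ≈ -5535.0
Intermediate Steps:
Function('o')(a) = 0
Function('b')(k, h) = -2 (Function('b')(k, h) = Add(Add(-2, h), Mul(-1, h)) = -2)
z = -310934910 (z = Mul(15574, -19965) = -310934910)
Mul(Add(Function('b')(Function('o')(Function('R')(3, -2)), 41), z), Pow(Add(12350, 43826), -1)) = Mul(Add(-2, -310934910), Pow(Add(12350, 43826), -1)) = Mul(-310934912, Pow(56176, -1)) = Mul(-310934912, Rational(1, 56176)) = Rational(-19433432, 3511)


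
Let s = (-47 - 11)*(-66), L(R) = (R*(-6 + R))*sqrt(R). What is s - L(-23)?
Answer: 3828 - 667*I*sqrt(23) ≈ 3828.0 - 3198.8*I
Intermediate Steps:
L(R) = R**(3/2)*(-6 + R)
s = 3828 (s = -58*(-66) = 3828)
s - L(-23) = 3828 - (-23)**(3/2)*(-6 - 23) = 3828 - (-23*I*sqrt(23))*(-29) = 3828 - 667*I*sqrt(23)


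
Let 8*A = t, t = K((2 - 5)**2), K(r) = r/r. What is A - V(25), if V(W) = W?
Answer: -199/8 ≈ -24.875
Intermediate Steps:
K(r) = 1
t = 1
A = 1/8 (A = (1/8)*1 = 1/8 ≈ 0.12500)
A - V(25) = 1/8 - 1*25 = 1/8 - 25 = -199/8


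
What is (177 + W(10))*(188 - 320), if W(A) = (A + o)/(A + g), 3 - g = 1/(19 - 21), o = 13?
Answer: -212300/9 ≈ -23589.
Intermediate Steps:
g = 7/2 (g = 3 - 1/(19 - 21) = 3 - 1/(-2) = 3 - 1*(-½) = 3 + ½ = 7/2 ≈ 3.5000)
W(A) = (13 + A)/(7/2 + A) (W(A) = (A + 13)/(A + 7/2) = (13 + A)/(7/2 + A))
(177 + W(10))*(188 - 320) = (177 + 2*(13 + 10)/(7 + 2*10))*(188 - 320) = (177 + 2*23/(7 + 20))*(-132) = (177 + 2*23/27)*(-132) = (177 + 2*(1/27)*23)*(-132) = (177 + 46/27)*(-132) = (4825/27)*(-132) = -212300/9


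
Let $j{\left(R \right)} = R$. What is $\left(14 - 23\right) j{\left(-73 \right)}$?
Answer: $657$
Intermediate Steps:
$\left(14 - 23\right) j{\left(-73 \right)} = \left(14 - 23\right) \left(-73\right) = \left(-9\right) \left(-73\right) = 657$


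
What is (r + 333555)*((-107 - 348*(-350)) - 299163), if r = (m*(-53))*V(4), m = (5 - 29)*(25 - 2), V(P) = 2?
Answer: -69580130490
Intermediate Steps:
m = -552 (m = -24*23 = -552)
r = 58512 (r = -552*(-53)*2 = 29256*2 = 58512)
(r + 333555)*((-107 - 348*(-350)) - 299163) = (58512 + 333555)*((-107 - 348*(-350)) - 299163) = 392067*((-107 + 121800) - 299163) = 392067*(121693 - 299163) = 392067*(-177470) = -69580130490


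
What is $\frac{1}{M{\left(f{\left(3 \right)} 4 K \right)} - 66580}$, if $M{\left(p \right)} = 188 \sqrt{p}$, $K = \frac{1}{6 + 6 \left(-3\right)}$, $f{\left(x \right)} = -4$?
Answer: $- \frac{49935}{3324636956} - \frac{47 \sqrt{3}}{1662318478} \approx -1.5069 \cdot 10^{-5}$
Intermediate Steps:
$K = - \frac{1}{12}$ ($K = \frac{1}{6 - 18} = \frac{1}{-12} = - \frac{1}{12} \approx -0.083333$)
$\frac{1}{M{\left(f{\left(3 \right)} 4 K \right)} - 66580} = \frac{1}{188 \sqrt{\left(-4\right) 4 \left(- \frac{1}{12}\right)} - 66580} = \frac{1}{188 \sqrt{\left(-16\right) \left(- \frac{1}{12}\right)} - 66580} = \frac{1}{188 \sqrt{\frac{4}{3}} - 66580} = \frac{1}{188 \frac{2 \sqrt{3}}{3} - 66580} = \frac{1}{\frac{376 \sqrt{3}}{3} - 66580} = \frac{1}{-66580 + \frac{376 \sqrt{3}}{3}}$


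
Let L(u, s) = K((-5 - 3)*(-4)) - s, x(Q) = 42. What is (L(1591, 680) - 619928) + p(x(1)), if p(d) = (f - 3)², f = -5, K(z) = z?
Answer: -620512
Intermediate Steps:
L(u, s) = 32 - s (L(u, s) = (-5 - 3)*(-4) - s = -8*(-4) - s = 32 - s)
p(d) = 64 (p(d) = (-5 - 3)² = (-8)² = 64)
(L(1591, 680) - 619928) + p(x(1)) = ((32 - 1*680) - 619928) + 64 = ((32 - 680) - 619928) + 64 = (-648 - 619928) + 64 = -620576 + 64 = -620512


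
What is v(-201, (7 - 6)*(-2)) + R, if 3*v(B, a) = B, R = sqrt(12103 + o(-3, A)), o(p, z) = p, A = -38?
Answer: 43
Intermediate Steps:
R = 110 (R = sqrt(12103 - 3) = sqrt(12100) = 110)
v(B, a) = B/3
v(-201, (7 - 6)*(-2)) + R = (1/3)*(-201) + 110 = -67 + 110 = 43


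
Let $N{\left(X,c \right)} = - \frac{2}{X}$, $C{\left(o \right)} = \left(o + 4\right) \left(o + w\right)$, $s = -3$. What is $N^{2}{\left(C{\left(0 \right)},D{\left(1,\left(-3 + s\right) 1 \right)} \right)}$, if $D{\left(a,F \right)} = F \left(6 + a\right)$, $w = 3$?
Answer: $\frac{1}{36} \approx 0.027778$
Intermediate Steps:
$C{\left(o \right)} = \left(3 + o\right) \left(4 + o\right)$ ($C{\left(o \right)} = \left(o + 4\right) \left(o + 3\right) = \left(4 + o\right) \left(3 + o\right) = \left(3 + o\right) \left(4 + o\right)$)
$N^{2}{\left(C{\left(0 \right)},D{\left(1,\left(-3 + s\right) 1 \right)} \right)} = \left(- \frac{2}{12 + 0^{2} + 7 \cdot 0}\right)^{2} = \left(- \frac{2}{12 + 0 + 0}\right)^{2} = \left(- \frac{2}{12}\right)^{2} = \left(\left(-2\right) \frac{1}{12}\right)^{2} = \left(- \frac{1}{6}\right)^{2} = \frac{1}{36}$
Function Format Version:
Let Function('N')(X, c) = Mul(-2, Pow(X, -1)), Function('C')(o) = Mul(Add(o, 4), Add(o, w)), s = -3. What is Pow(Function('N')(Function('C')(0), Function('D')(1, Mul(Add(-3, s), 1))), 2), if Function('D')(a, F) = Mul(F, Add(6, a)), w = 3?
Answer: Rational(1, 36) ≈ 0.027778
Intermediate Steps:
Function('C')(o) = Mul(Add(3, o), Add(4, o)) (Function('C')(o) = Mul(Add(o, 4), Add(o, 3)) = Mul(Add(4, o), Add(3, o)) = Mul(Add(3, o), Add(4, o)))
Pow(Function('N')(Function('C')(0), Function('D')(1, Mul(Add(-3, s), 1))), 2) = Pow(Mul(-2, Pow(Add(12, Pow(0, 2), Mul(7, 0)), -1)), 2) = Pow(Mul(-2, Pow(Add(12, 0, 0), -1)), 2) = Pow(Mul(-2, Pow(12, -1)), 2) = Pow(Mul(-2, Rational(1, 12)), 2) = Pow(Rational(-1, 6), 2) = Rational(1, 36)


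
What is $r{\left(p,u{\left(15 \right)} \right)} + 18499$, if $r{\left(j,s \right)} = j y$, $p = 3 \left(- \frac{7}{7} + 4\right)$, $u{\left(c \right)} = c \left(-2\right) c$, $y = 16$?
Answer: $18643$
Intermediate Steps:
$u{\left(c \right)} = - 2 c^{2}$ ($u{\left(c \right)} = - 2 c c = - 2 c^{2}$)
$p = 9$ ($p = 3 \left(\left(-7\right) \frac{1}{7} + 4\right) = 3 \left(-1 + 4\right) = 3 \cdot 3 = 9$)
$r{\left(j,s \right)} = 16 j$ ($r{\left(j,s \right)} = j 16 = 16 j$)
$r{\left(p,u{\left(15 \right)} \right)} + 18499 = 16 \cdot 9 + 18499 = 144 + 18499 = 18643$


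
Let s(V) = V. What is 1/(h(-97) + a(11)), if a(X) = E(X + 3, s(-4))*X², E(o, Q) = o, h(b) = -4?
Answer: 1/1690 ≈ 0.00059172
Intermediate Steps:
a(X) = X²*(3 + X) (a(X) = (X + 3)*X² = (3 + X)*X² = X²*(3 + X))
1/(h(-97) + a(11)) = 1/(-4 + 11²*(3 + 11)) = 1/(-4 + 121*14) = 1/(-4 + 1694) = 1/1690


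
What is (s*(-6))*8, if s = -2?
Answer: 96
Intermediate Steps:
(s*(-6))*8 = -2*(-6)*8 = 12*8 = 96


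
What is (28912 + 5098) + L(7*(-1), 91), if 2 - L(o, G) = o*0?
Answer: 34012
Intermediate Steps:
L(o, G) = 2 (L(o, G) = 2 - o*0 = 2 - 1*0 = 2 + 0 = 2)
(28912 + 5098) + L(7*(-1), 91) = (28912 + 5098) + 2 = 34010 + 2 = 34012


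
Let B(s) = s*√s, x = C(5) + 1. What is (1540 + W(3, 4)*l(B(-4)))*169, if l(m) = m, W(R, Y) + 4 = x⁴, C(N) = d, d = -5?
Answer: 260260 - 340704*I ≈ 2.6026e+5 - 3.407e+5*I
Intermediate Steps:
C(N) = -5
x = -4 (x = -5 + 1 = -4)
W(R, Y) = 252 (W(R, Y) = -4 + (-4)⁴ = -4 + 256 = 252)
B(s) = s^(3/2)
(1540 + W(3, 4)*l(B(-4)))*169 = (1540 + 252*(-4)^(3/2))*169 = (1540 + 252*(-8*I))*169 = (1540 - 2016*I)*169 = 260260 - 340704*I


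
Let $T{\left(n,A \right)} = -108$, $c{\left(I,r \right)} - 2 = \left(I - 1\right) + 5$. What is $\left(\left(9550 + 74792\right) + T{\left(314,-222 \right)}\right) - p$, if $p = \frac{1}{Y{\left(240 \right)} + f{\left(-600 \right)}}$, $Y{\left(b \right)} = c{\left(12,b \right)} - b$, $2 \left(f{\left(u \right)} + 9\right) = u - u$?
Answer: $\frac{19458055}{231} \approx 84234.0$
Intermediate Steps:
$c{\left(I,r \right)} = 6 + I$ ($c{\left(I,r \right)} = 2 + \left(\left(I - 1\right) + 5\right) = 2 + \left(\left(-1 + I\right) + 5\right) = 2 + \left(4 + I\right) = 6 + I$)
$f{\left(u \right)} = -9$ ($f{\left(u \right)} = -9 + \frac{u - u}{2} = -9 + \frac{1}{2} \cdot 0 = -9 + 0 = -9$)
$Y{\left(b \right)} = 18 - b$ ($Y{\left(b \right)} = \left(6 + 12\right) - b = 18 - b$)
$p = - \frac{1}{231}$ ($p = \frac{1}{\left(18 - 240\right) - 9} = \frac{1}{-222 - 9} = \frac{1}{-231} = - \frac{1}{231} \approx -0.004329$)
$\left(\left(9550 + 74792\right) + T{\left(314,-222 \right)}\right) - p = \left(\left(9550 + 74792\right) - 108\right) - - \frac{1}{231} = \left(84342 - 108\right) + \frac{1}{231} = 84234 + \frac{1}{231} = \frac{19458055}{231}$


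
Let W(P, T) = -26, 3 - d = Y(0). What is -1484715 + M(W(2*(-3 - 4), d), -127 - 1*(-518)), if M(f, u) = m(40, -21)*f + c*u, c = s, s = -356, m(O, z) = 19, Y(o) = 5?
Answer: -1624405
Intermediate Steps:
d = -2 (d = 3 - 1*5 = 3 - 5 = -2)
c = -356
M(f, u) = -356*u + 19*f (M(f, u) = 19*f - 356*u = -356*u + 19*f)
-1484715 + M(W(2*(-3 - 4), d), -127 - 1*(-518)) = -1484715 + (-356*(-127 - 1*(-518)) + 19*(-26)) = -1484715 + (-356*(-127 + 518) - 494) = -1484715 + (-356*391 - 494) = -1484715 + (-139196 - 494) = -1484715 - 139690 = -1624405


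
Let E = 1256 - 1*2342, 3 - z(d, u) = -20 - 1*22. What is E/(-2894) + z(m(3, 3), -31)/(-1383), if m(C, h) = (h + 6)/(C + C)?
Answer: 228618/667067 ≈ 0.34272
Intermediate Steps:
m(C, h) = (6 + h)/(2*C) (m(C, h) = (6 + h)/((2*C)) = (6 + h)*(1/(2*C)) = (6 + h)/(2*C))
z(d, u) = 45 (z(d, u) = 3 - (-20 - 1*22) = 3 - (-20 - 22) = 3 - 1*(-42) = 3 + 42 = 45)
E = -1086 (E = 1256 - 2342 = -1086)
E/(-2894) + z(m(3, 3), -31)/(-1383) = -1086/(-2894) + 45/(-1383) = -1086*(-1/2894) + 45*(-1/1383) = 543/1447 - 15/461 = 228618/667067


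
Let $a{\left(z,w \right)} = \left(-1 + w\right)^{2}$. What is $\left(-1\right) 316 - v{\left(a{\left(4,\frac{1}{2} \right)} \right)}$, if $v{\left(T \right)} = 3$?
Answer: $-319$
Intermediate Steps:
$\left(-1\right) 316 - v{\left(a{\left(4,\frac{1}{2} \right)} \right)} = \left(-1\right) 316 - 3 = -316 - 3 = -319$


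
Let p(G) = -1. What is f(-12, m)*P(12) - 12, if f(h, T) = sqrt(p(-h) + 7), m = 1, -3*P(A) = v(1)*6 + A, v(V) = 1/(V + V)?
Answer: -12 - 5*sqrt(6) ≈ -24.247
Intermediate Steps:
v(V) = 1/(2*V)
P(A) = -1 - A/3 (P(A) = -(((1/2)/1)*6 + A)/3 = -(((1/2)*1)*6 + A)/3 = -((1/2)*6 + A)/3 = -(3 + A)/3 = -1 - A/3)
f(h, T) = sqrt(6) (f(h, T) = sqrt(-1 + 7) = sqrt(6))
f(-12, m)*P(12) - 12 = sqrt(6)*(-1 - 1/3*12) - 12 = sqrt(6)*(-1 - 4) - 12 = sqrt(6)*(-5) - 12 = -5*sqrt(6) - 12 = -12 - 5*sqrt(6)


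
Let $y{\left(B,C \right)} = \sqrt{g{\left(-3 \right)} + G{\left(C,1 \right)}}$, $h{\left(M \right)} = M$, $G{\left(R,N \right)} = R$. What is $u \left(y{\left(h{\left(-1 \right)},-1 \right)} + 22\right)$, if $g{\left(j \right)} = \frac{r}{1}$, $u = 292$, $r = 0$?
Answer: $6424 + 292 i \approx 6424.0 + 292.0 i$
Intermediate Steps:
$g{\left(j \right)} = 0$ ($g{\left(j \right)} = \frac{0}{1} = 0 \cdot 1 = 0$)
$y{\left(B,C \right)} = \sqrt{C}$ ($y{\left(B,C \right)} = \sqrt{0 + C} = \sqrt{C}$)
$u \left(y{\left(h{\left(-1 \right)},-1 \right)} + 22\right) = 292 \left(\sqrt{-1} + 22\right) = 292 \left(i + 22\right) = 292 \left(22 + i\right) = 6424 + 292 i$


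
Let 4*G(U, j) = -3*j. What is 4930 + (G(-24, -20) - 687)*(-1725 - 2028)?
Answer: 2526946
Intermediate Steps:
G(U, j) = -3*j/4 (G(U, j) = (-3*j)/4 = -3*j/4)
4930 + (G(-24, -20) - 687)*(-1725 - 2028) = 4930 + (-3/4*(-20) - 687)*(-1725 - 2028) = 4930 + (15 - 687)*(-3753) = 4930 - 672*(-3753) = 4930 + 2522016 = 2526946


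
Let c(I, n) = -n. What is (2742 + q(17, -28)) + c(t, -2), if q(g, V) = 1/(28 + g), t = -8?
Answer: 123481/45 ≈ 2744.0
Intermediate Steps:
(2742 + q(17, -28)) + c(t, -2) = (2742 + 1/(28 + 17)) - 1*(-2) = (2742 + 1/45) + 2 = 123391/45 + 2 = 123481/45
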